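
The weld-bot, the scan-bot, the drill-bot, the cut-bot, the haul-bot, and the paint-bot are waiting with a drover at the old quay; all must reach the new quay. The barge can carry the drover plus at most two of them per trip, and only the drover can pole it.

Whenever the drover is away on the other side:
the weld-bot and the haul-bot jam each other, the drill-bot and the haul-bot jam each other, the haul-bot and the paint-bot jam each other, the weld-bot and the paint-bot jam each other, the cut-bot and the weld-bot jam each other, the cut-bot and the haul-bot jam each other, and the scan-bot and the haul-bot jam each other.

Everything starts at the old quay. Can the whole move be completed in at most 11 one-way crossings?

Yes

Yes — this plan uses 9 crossings (≤ 11):
1. Drover goes to the new quay with the haul-bot and the weld-bot.  [the old quay: the cut-bot, the drill-bot, the paint-bot, the scan-bot | the new quay: the haul-bot, the weld-bot]
2. Drover goes back to the old quay with the weld-bot.  [the old quay: the cut-bot, the drill-bot, the paint-bot, the scan-bot, the weld-bot | the new quay: the haul-bot]
3. Drover goes to the new quay with the scan-bot and the weld-bot.  [the old quay: the cut-bot, the drill-bot, the paint-bot | the new quay: the haul-bot, the scan-bot, the weld-bot]
4. Drover goes back to the old quay with the haul-bot.  [the old quay: the cut-bot, the drill-bot, the haul-bot, the paint-bot | the new quay: the scan-bot, the weld-bot]
5. Drover goes to the new quay with the drill-bot and the haul-bot.  [the old quay: the cut-bot, the paint-bot | the new quay: the drill-bot, the haul-bot, the scan-bot, the weld-bot]
6. Drover goes back to the old quay with the haul-bot.  [the old quay: the cut-bot, the haul-bot, the paint-bot | the new quay: the drill-bot, the scan-bot, the weld-bot]
7. Drover goes to the new quay with the cut-bot and the paint-bot.  [the old quay: the haul-bot | the new quay: the cut-bot, the drill-bot, the paint-bot, the scan-bot, the weld-bot]
8. Drover goes back to the old quay with the weld-bot.  [the old quay: the haul-bot, the weld-bot | the new quay: the cut-bot, the drill-bot, the paint-bot, the scan-bot]
9. Drover goes to the new quay with the haul-bot and the weld-bot.  [the old quay: — | the new quay: the cut-bot, the drill-bot, the haul-bot, the paint-bot, the scan-bot, the weld-bot]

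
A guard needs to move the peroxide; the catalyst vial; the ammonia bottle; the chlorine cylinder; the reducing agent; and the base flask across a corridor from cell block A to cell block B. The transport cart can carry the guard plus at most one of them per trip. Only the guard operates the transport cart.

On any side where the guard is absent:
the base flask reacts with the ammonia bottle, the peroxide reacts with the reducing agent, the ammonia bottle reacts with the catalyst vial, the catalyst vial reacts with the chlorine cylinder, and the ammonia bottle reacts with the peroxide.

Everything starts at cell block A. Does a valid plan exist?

No

Whatever the first load, the items left behind include a forbidden pair without the guard. No opening move is safe, so no plan exists.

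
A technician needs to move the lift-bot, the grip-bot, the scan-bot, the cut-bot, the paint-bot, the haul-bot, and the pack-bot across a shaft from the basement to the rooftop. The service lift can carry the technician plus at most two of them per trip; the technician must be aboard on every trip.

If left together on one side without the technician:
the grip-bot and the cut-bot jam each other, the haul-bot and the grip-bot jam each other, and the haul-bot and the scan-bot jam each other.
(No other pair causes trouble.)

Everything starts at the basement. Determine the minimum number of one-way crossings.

Counting alone: the technician can take at most 2 across per trip to the rooftop, so moving all 7 needs at least 4 loaded trips out, with a return between consecutive ones — at least 7 crossings.
The plan below uses exactly 7 crossings, so it is optimal:
1. Technician goes to the rooftop with the grip-bot and the scan-bot.  [the basement: the cut-bot, the haul-bot, the lift-bot, the pack-bot, the paint-bot | the rooftop: the grip-bot, the scan-bot]
2. Technician goes back to the basement alone.  [the basement: the cut-bot, the haul-bot, the lift-bot, the pack-bot, the paint-bot | the rooftop: the grip-bot, the scan-bot]
3. Technician goes to the rooftop with the lift-bot.  [the basement: the cut-bot, the haul-bot, the pack-bot, the paint-bot | the rooftop: the grip-bot, the lift-bot, the scan-bot]
4. Technician goes back to the basement alone.  [the basement: the cut-bot, the haul-bot, the pack-bot, the paint-bot | the rooftop: the grip-bot, the lift-bot, the scan-bot]
5. Technician goes to the rooftop with the pack-bot and the paint-bot.  [the basement: the cut-bot, the haul-bot | the rooftop: the grip-bot, the lift-bot, the pack-bot, the paint-bot, the scan-bot]
6. Technician goes back to the basement alone.  [the basement: the cut-bot, the haul-bot | the rooftop: the grip-bot, the lift-bot, the pack-bot, the paint-bot, the scan-bot]
7. Technician goes to the rooftop with the cut-bot and the haul-bot.  [the basement: — | the rooftop: the cut-bot, the grip-bot, the haul-bot, the lift-bot, the pack-bot, the paint-bot, the scan-bot]

7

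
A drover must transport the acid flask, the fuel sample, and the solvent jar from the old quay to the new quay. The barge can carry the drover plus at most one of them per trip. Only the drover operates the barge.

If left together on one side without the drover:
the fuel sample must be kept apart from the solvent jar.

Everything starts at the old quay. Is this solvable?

Yes

1. Drover goes to the new quay with the fuel sample.  [the old quay: the acid flask, the solvent jar | the new quay: the fuel sample]
2. Drover goes back to the old quay alone.  [the old quay: the acid flask, the solvent jar | the new quay: the fuel sample]
3. Drover goes to the new quay with the acid flask.  [the old quay: the solvent jar | the new quay: the acid flask, the fuel sample]
4. Drover goes back to the old quay alone.  [the old quay: the solvent jar | the new quay: the acid flask, the fuel sample]
5. Drover goes to the new quay with the solvent jar.  [the old quay: — | the new quay: the acid flask, the fuel sample, the solvent jar]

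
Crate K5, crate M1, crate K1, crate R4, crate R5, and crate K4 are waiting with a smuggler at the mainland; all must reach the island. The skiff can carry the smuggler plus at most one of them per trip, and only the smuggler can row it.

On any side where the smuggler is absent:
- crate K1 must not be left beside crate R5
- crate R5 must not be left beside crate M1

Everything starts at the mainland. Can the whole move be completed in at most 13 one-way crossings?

Yes

Yes — this plan uses 13 crossings (≤ 13):
1. Smuggler goes to the island with crate R5.  [the mainland: crate K1, crate K4, crate K5, crate M1, crate R4 | the island: crate R5]
2. Smuggler goes back to the mainland alone.  [the mainland: crate K1, crate K4, crate K5, crate M1, crate R4 | the island: crate R5]
3. Smuggler goes to the island with crate K5.  [the mainland: crate K1, crate K4, crate M1, crate R4 | the island: crate K5, crate R5]
4. Smuggler goes back to the mainland alone.  [the mainland: crate K1, crate K4, crate M1, crate R4 | the island: crate K5, crate R5]
5. Smuggler goes to the island with crate M1.  [the mainland: crate K1, crate K4, crate R4 | the island: crate K5, crate M1, crate R5]
6. Smuggler goes back to the mainland with crate R5.  [the mainland: crate K1, crate K4, crate R4, crate R5 | the island: crate K5, crate M1]
7. Smuggler goes to the island with crate K1.  [the mainland: crate K4, crate R4, crate R5 | the island: crate K1, crate K5, crate M1]
8. Smuggler goes back to the mainland alone.  [the mainland: crate K4, crate R4, crate R5 | the island: crate K1, crate K5, crate M1]
9. Smuggler goes to the island with crate R4.  [the mainland: crate K4, crate R5 | the island: crate K1, crate K5, crate M1, crate R4]
10. Smuggler goes back to the mainland alone.  [the mainland: crate K4, crate R5 | the island: crate K1, crate K5, crate M1, crate R4]
11. Smuggler goes to the island with crate K4.  [the mainland: crate R5 | the island: crate K1, crate K4, crate K5, crate M1, crate R4]
12. Smuggler goes back to the mainland alone.  [the mainland: crate R5 | the island: crate K1, crate K4, crate K5, crate M1, crate R4]
13. Smuggler goes to the island with crate R5.  [the mainland: — | the island: crate K1, crate K4, crate K5, crate M1, crate R4, crate R5]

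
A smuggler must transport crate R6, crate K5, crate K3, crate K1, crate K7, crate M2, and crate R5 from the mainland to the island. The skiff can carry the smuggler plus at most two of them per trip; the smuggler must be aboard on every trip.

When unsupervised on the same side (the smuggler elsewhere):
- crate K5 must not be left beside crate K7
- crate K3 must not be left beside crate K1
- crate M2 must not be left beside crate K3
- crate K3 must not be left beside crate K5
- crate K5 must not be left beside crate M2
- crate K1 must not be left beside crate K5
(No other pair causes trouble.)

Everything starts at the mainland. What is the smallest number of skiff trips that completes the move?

Counting alone: the smuggler can take at most 2 across per trip to the island, so moving all 7 needs at least 4 loaded trips out, with a return between consecutive ones — at least 7 crossings.
The safety rule pushes this higher. Following every safe sequence of crossings, the most of the 7 that can be at the island as the skiff arrives there on crossings 7, 9 is 5, 6 respectively — never all 7.
So no plan with fewer than 11 crossings exists, and this one achieves 11:
1. Smuggler goes to the island with crate K3 and crate K5.
2. Smuggler goes back to the mainland with crate K5.
3. Smuggler goes to the island with crate K5 and crate R6.
4. Smuggler goes back to the mainland with crate K5.
5. Smuggler goes to the island with crate K5 and crate K7.
6. Smuggler goes back to the mainland with crate K5.
7. Smuggler goes to the island with crate K5 and crate R5.
8. Smuggler goes back to the mainland with crate K5.
9. Smuggler goes to the island with crate K1 and crate M2.
10. Smuggler goes back to the mainland with crate K3.
11. Smuggler goes to the island with crate K3 and crate K5.

11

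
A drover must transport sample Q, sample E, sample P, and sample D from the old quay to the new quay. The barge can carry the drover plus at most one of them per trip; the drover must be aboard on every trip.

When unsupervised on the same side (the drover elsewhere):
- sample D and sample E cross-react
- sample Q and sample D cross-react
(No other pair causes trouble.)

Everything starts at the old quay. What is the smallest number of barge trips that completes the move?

9

Counting alone: the drover can take at most 1 across per trip to the new quay, so moving all 4 needs at least 4 loaded trips out, with a return between consecutive ones — at least 7 crossings.
The safety rule pushes this higher. Following every safe sequence of crossings, the most of the 4 that can be at the new quay as the barge arrives there on crossing 7 is 3 — never all 4.
So no plan with fewer than 9 crossings exists, and this one achieves 9:
1. Drover goes to the new quay with sample D.  [the old quay: sample E, sample P, sample Q | the new quay: sample D]
2. Drover goes back to the old quay alone.  [the old quay: sample E, sample P, sample Q | the new quay: sample D]
3. Drover goes to the new quay with sample Q.  [the old quay: sample E, sample P | the new quay: sample D, sample Q]
4. Drover goes back to the old quay with sample D.  [the old quay: sample D, sample E, sample P | the new quay: sample Q]
5. Drover goes to the new quay with sample E.  [the old quay: sample D, sample P | the new quay: sample E, sample Q]
6. Drover goes back to the old quay alone.  [the old quay: sample D, sample P | the new quay: sample E, sample Q]
7. Drover goes to the new quay with sample P.  [the old quay: sample D | the new quay: sample E, sample P, sample Q]
8. Drover goes back to the old quay alone.  [the old quay: sample D | the new quay: sample E, sample P, sample Q]
9. Drover goes to the new quay with sample D.  [the old quay: — | the new quay: sample D, sample E, sample P, sample Q]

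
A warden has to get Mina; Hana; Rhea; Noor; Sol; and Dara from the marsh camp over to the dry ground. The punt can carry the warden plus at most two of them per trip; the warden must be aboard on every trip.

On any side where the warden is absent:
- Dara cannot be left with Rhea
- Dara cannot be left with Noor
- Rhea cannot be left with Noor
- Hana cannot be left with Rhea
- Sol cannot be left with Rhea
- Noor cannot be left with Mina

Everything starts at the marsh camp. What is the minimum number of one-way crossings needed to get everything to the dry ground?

9

Counting alone: the warden can take at most 2 across per trip to the dry ground, so moving all 6 needs at least 3 loaded trips out, with a return between consecutive ones — at least 5 crossings.
The safety rule pushes this higher. Following every safe sequence of crossings, the most of the 6 that can be at the dry ground as the punt arrives there on crossings 5, 7 is 4, 5 respectively — never all 6.
So no plan with fewer than 9 crossings exists, and this one achieves 9:
1. Warden goes to the dry ground with Noor and Rhea.  [the marsh camp: Dara, Hana, Mina, Sol | the dry ground: Noor, Rhea]
2. Warden goes back to the marsh camp with Rhea.  [the marsh camp: Dara, Hana, Mina, Rhea, Sol | the dry ground: Noor]
3. Warden goes to the dry ground with Mina and Rhea.  [the marsh camp: Dara, Hana, Sol | the dry ground: Mina, Noor, Rhea]
4. Warden goes back to the marsh camp with Noor.  [the marsh camp: Dara, Hana, Noor, Sol | the dry ground: Mina, Rhea]
5. Warden goes to the dry ground with Dara and Hana.  [the marsh camp: Noor, Sol | the dry ground: Dara, Hana, Mina, Rhea]
6. Warden goes back to the marsh camp with Rhea.  [the marsh camp: Noor, Rhea, Sol | the dry ground: Dara, Hana, Mina]
7. Warden goes to the dry ground with Rhea and Sol.  [the marsh camp: Noor | the dry ground: Dara, Hana, Mina, Rhea, Sol]
8. Warden goes back to the marsh camp with Rhea.  [the marsh camp: Noor, Rhea | the dry ground: Dara, Hana, Mina, Sol]
9. Warden goes to the dry ground with Noor and Rhea.  [the marsh camp: — | the dry ground: Dara, Hana, Mina, Noor, Rhea, Sol]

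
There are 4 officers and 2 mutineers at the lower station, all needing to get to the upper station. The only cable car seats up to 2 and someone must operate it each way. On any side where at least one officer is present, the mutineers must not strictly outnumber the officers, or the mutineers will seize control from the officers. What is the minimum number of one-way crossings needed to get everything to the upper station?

9

Counting alone: each trip to the upper station takes at most 2 across and each return brings at least 1 back, so after t trips out (and t−1 returns) at most 2t − (t−1) of the 6 are across; that first reaches 6 at t = 5, so at least 9 crossings are needed.
The plan below uses exactly 9 crossings, so it is optimal:
1. 2 mutineers → the upper station.  (the lower station: 4O 0M; the upper station: 0O 2M)
2. 1 mutineer ← the lower station.  (the lower station: 4O 1M; the upper station: 0O 1M)
3. 2 officers → the upper station.  (the lower station: 2O 1M; the upper station: 2O 1M)
4. 1 mutineer ← the lower station.  (the lower station: 2O 2M; the upper station: 2O 0M)
5. 2 mutineers → the upper station.  (the lower station: 2O 0M; the upper station: 2O 2M)
6. 1 mutineer ← the lower station.  (the lower station: 2O 1M; the upper station: 2O 1M)
7. 1 officer and 1 mutineer → the upper station.  (the lower station: 1O 0M; the upper station: 3O 2M)
8. 1 mutineer ← the lower station.  (the lower station: 1O 1M; the upper station: 3O 1M)
9. 1 officer and 1 mutineer → the upper station.  (the lower station: 0O 0M; the upper station: 4O 2M)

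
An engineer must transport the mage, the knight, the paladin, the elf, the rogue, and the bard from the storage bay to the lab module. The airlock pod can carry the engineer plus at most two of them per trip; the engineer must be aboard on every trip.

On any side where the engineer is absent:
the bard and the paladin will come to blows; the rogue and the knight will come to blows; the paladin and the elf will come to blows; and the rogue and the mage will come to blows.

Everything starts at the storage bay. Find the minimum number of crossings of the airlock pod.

Counting alone: the engineer can take at most 2 across per trip to the lab module, so moving all 6 needs at least 3 loaded trips out, with a return between consecutive ones — at least 5 crossings.
The safety rule pushes this higher. Following every safe sequence of crossings, the most of the 6 that can be at the lab module as the airlock pod arrives there on crossing 5 is 5 — never all 6.
So no plan with fewer than 7 crossings exists, and this one achieves 7:
1. Engineer goes to the lab module with the paladin and the rogue.
2. Engineer goes back to the storage bay alone.
3. Engineer goes to the lab module with the knight and the mage.
4. Engineer goes back to the storage bay with the rogue.
5. Engineer goes to the lab module with the bard and the elf.
6. Engineer goes back to the storage bay with the paladin.
7. Engineer goes to the lab module with the paladin and the rogue.

7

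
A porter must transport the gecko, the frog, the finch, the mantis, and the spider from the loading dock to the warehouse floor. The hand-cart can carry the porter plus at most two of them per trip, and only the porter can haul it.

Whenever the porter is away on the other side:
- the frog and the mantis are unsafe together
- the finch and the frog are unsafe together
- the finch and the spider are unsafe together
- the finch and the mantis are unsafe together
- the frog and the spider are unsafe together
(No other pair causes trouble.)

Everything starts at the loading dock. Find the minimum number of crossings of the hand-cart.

Counting alone: the porter can take at most 2 across per trip to the warehouse floor, so moving all 5 needs at least 3 loaded trips out, with a return between consecutive ones — at least 5 crossings.
The safety rule pushes this higher. Following every safe sequence of crossings, the most of the 5 that can be at the warehouse floor as the hand-cart arrives there on crossing 5 is 4 — never all 5.
So no plan with fewer than 7 crossings exists, and this one achieves 7:
1. Porter goes to the warehouse floor with the finch and the frog.
2. Porter goes back to the loading dock with the frog.
3. Porter goes to the warehouse floor with the frog and the gecko.
4. Porter goes back to the loading dock with the frog.
5. Porter goes to the warehouse floor with the mantis and the spider.
6. Porter goes back to the loading dock with the finch.
7. Porter goes to the warehouse floor with the finch and the frog.

7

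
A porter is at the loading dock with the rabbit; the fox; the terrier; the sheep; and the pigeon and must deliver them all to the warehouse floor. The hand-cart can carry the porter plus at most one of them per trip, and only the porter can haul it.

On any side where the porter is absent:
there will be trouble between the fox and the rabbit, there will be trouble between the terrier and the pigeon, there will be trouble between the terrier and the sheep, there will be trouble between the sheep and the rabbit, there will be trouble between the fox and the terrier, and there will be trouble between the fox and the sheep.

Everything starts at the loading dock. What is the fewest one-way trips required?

impossible

Whatever the first load, the items left behind include a forbidden pair without the porter. No opening move is safe, so no plan exists.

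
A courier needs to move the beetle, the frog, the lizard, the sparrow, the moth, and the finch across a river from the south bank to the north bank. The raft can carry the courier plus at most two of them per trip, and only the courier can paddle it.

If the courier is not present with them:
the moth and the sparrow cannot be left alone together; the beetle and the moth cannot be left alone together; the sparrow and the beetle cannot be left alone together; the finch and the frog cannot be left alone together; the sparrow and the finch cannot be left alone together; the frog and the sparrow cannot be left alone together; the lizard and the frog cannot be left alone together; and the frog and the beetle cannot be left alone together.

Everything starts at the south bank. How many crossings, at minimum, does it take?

Whatever the first load, the items left behind include a forbidden pair without the courier. No opening move is safe, so no plan exists.

impossible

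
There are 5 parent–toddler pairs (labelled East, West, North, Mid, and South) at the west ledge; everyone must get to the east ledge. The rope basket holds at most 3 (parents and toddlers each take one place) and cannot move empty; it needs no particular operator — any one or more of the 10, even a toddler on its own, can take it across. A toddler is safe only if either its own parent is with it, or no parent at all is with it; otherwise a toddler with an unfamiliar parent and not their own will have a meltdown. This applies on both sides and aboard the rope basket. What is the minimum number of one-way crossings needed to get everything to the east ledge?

Counting alone: each trip to the east ledge takes at most 3 across and each return brings at least 1 back, so after t trips out (and t−1 returns) at most 3t − (t−1) of the 10 are across; that first reaches 10 at t = 5, so at least 9 crossings are needed.
The safety rule pushes this higher. Following every safe sequence of crossings, the most of the 10 that can be at the east ledge as the rope basket arrives there on crossing 9 is 9 — never all 10.
So no plan with fewer than 11 crossings exists, and this one achieves 11:
1. parent East and toddler East cross → the east ledge.
2. parent East crosses ← the west ledge.
3. toddler Mid, toddler North, and toddler West cross → the east ledge.
4. toddler East crosses ← the west ledge.
5. parent Mid, parent North, and parent West cross → the east ledge.
6. parent West and toddler West cross ← the west ledge.
7. parent East, parent South, and parent West cross → the east ledge.
8. toddler North crosses ← the west ledge.
9. toddler East and toddler West cross → the east ledge.
10. toddler East crosses ← the west ledge.
11. toddler East, toddler North, and toddler South cross → the east ledge.

11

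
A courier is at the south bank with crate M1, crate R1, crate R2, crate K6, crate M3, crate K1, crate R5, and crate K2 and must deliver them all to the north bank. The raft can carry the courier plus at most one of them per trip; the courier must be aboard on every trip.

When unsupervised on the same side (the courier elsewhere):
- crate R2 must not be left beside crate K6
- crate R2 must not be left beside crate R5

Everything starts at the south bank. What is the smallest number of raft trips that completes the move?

17

Counting alone: the courier can take at most 1 across per trip to the north bank, so moving all 8 needs at least 8 loaded trips out, with a return between consecutive ones — at least 15 crossings.
The safety rule pushes this higher. Following every safe sequence of crossings, the most of the 8 that can be at the north bank as the raft arrives there on crossing 15 is 7 — never all 8.
So no plan with fewer than 17 crossings exists, and this one achieves 17:
1. Courier goes to the north bank with crate R2.  [the south bank: crate K1, crate K2, crate K6, crate M1, crate M3, crate R1, crate R5 | the north bank: crate R2]
2. Courier goes back to the south bank alone.  [the south bank: crate K1, crate K2, crate K6, crate M1, crate M3, crate R1, crate R5 | the north bank: crate R2]
3. Courier goes to the north bank with crate M1.  [the south bank: crate K1, crate K2, crate K6, crate M3, crate R1, crate R5 | the north bank: crate M1, crate R2]
4. Courier goes back to the south bank alone.  [the south bank: crate K1, crate K2, crate K6, crate M3, crate R1, crate R5 | the north bank: crate M1, crate R2]
5. Courier goes to the north bank with crate R1.  [the south bank: crate K1, crate K2, crate K6, crate M3, crate R5 | the north bank: crate M1, crate R1, crate R2]
6. Courier goes back to the south bank alone.  [the south bank: crate K1, crate K2, crate K6, crate M3, crate R5 | the north bank: crate M1, crate R1, crate R2]
7. Courier goes to the north bank with crate K6.  [the south bank: crate K1, crate K2, crate M3, crate R5 | the north bank: crate K6, crate M1, crate R1, crate R2]
8. Courier goes back to the south bank with crate R2.  [the south bank: crate K1, crate K2, crate M3, crate R2, crate R5 | the north bank: crate K6, crate M1, crate R1]
9. Courier goes to the north bank with crate R5.  [the south bank: crate K1, crate K2, crate M3, crate R2 | the north bank: crate K6, crate M1, crate R1, crate R5]
10. Courier goes back to the south bank alone.  [the south bank: crate K1, crate K2, crate M3, crate R2 | the north bank: crate K6, crate M1, crate R1, crate R5]
11. Courier goes to the north bank with crate M3.  [the south bank: crate K1, crate K2, crate R2 | the north bank: crate K6, crate M1, crate M3, crate R1, crate R5]
12. Courier goes back to the south bank alone.  [the south bank: crate K1, crate K2, crate R2 | the north bank: crate K6, crate M1, crate M3, crate R1, crate R5]
13. Courier goes to the north bank with crate K1.  [the south bank: crate K2, crate R2 | the north bank: crate K1, crate K6, crate M1, crate M3, crate R1, crate R5]
14. Courier goes back to the south bank alone.  [the south bank: crate K2, crate R2 | the north bank: crate K1, crate K6, crate M1, crate M3, crate R1, crate R5]
15. Courier goes to the north bank with crate K2.  [the south bank: crate R2 | the north bank: crate K1, crate K2, crate K6, crate M1, crate M3, crate R1, crate R5]
16. Courier goes back to the south bank alone.  [the south bank: crate R2 | the north bank: crate K1, crate K2, crate K6, crate M1, crate M3, crate R1, crate R5]
17. Courier goes to the north bank with crate R2.  [the south bank: — | the north bank: crate K1, crate K2, crate K6, crate M1, crate M3, crate R1, crate R2, crate R5]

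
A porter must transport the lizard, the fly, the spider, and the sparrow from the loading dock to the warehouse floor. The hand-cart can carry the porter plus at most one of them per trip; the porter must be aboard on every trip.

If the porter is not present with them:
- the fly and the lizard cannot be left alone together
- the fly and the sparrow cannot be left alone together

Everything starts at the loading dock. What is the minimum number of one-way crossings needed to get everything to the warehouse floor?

Counting alone: the porter can take at most 1 across per trip to the warehouse floor, so moving all 4 needs at least 4 loaded trips out, with a return between consecutive ones — at least 7 crossings.
The safety rule pushes this higher. Following every safe sequence of crossings, the most of the 4 that can be at the warehouse floor as the hand-cart arrives there on crossing 7 is 3 — never all 4.
So no plan with fewer than 9 crossings exists, and this one achieves 9:
1. Porter goes to the warehouse floor with the fly.  [the loading dock: the lizard, the sparrow, the spider | the warehouse floor: the fly]
2. Porter goes back to the loading dock alone.  [the loading dock: the lizard, the sparrow, the spider | the warehouse floor: the fly]
3. Porter goes to the warehouse floor with the lizard.  [the loading dock: the sparrow, the spider | the warehouse floor: the fly, the lizard]
4. Porter goes back to the loading dock with the fly.  [the loading dock: the fly, the sparrow, the spider | the warehouse floor: the lizard]
5. Porter goes to the warehouse floor with the sparrow.  [the loading dock: the fly, the spider | the warehouse floor: the lizard, the sparrow]
6. Porter goes back to the loading dock alone.  [the loading dock: the fly, the spider | the warehouse floor: the lizard, the sparrow]
7. Porter goes to the warehouse floor with the spider.  [the loading dock: the fly | the warehouse floor: the lizard, the sparrow, the spider]
8. Porter goes back to the loading dock alone.  [the loading dock: the fly | the warehouse floor: the lizard, the sparrow, the spider]
9. Porter goes to the warehouse floor with the fly.  [the loading dock: — | the warehouse floor: the fly, the lizard, the sparrow, the spider]

9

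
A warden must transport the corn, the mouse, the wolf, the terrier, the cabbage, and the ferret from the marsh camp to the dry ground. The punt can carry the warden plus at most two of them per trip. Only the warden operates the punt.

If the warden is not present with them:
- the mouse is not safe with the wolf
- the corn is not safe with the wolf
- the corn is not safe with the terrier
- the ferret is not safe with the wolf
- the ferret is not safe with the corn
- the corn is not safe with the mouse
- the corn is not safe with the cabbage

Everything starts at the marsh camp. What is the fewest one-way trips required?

9

Counting alone: the warden can take at most 2 across per trip to the dry ground, so moving all 6 needs at least 3 loaded trips out, with a return between consecutive ones — at least 5 crossings.
The safety rule pushes this higher. Following every safe sequence of crossings, the most of the 6 that can be at the dry ground as the punt arrives there on crossings 5, 7 is 4, 5 respectively — never all 6.
So no plan with fewer than 9 crossings exists, and this one achieves 9:
1. Warden goes to the dry ground with the corn and the wolf.  [the marsh camp: the cabbage, the ferret, the mouse, the terrier | the dry ground: the corn, the wolf]
2. Warden goes back to the marsh camp with the corn.  [the marsh camp: the cabbage, the corn, the ferret, the mouse, the terrier | the dry ground: the wolf]
3. Warden goes to the dry ground with the corn and the terrier.  [the marsh camp: the cabbage, the ferret, the mouse | the dry ground: the corn, the terrier, the wolf]
4. Warden goes back to the marsh camp with the corn.  [the marsh camp: the cabbage, the corn, the ferret, the mouse | the dry ground: the terrier, the wolf]
5. Warden goes to the dry ground with the cabbage and the corn.  [the marsh camp: the ferret, the mouse | the dry ground: the cabbage, the corn, the terrier, the wolf]
6. Warden goes back to the marsh camp with the corn.  [the marsh camp: the corn, the ferret, the mouse | the dry ground: the cabbage, the terrier, the wolf]
7. Warden goes to the dry ground with the ferret and the mouse.  [the marsh camp: the corn | the dry ground: the cabbage, the ferret, the mouse, the terrier, the wolf]
8. Warden goes back to the marsh camp with the wolf.  [the marsh camp: the corn, the wolf | the dry ground: the cabbage, the ferret, the mouse, the terrier]
9. Warden goes to the dry ground with the corn and the wolf.  [the marsh camp: — | the dry ground: the cabbage, the corn, the ferret, the mouse, the terrier, the wolf]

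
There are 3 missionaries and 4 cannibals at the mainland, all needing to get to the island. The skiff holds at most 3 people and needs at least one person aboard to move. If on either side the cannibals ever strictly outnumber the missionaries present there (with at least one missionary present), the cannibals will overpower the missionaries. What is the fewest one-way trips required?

impossible

The cannibals already outnumber the missionaries at the mainland before anyone moves, so the starting position itself is disallowed.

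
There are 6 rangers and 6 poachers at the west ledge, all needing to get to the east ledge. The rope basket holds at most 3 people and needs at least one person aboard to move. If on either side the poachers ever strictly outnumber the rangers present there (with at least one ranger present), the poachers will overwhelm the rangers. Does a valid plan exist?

No

Following every safe sequence of crossings from the start, the most of the 12 that can be at the east ledge as the rope basket arrives there on crossings 1, 3, 5 is 3, 5, 6 respectively; the best ever achieved is 6 of 12.
From crossing 7 on, no configuration arises that was not already reachable earlier: only 17 distinct safe configurations (who is on which side, and where the rope basket is) can ever be reached, none of them has everyone across, and every continuation just revisits them. They are: 0 rangers + 0 poachers across (rope basket back at the start); 0 rangers + 1 poacher across (rope basket there); 0 rangers + 1 poacher across (rope basket back at the start); 0 rangers + 2 poachers across (rope basket there); 0 rangers + 2 poachers across (rope basket back at the start); 0 rangers + 3 poachers across (rope basket there); 0 rangers + 3 poachers across (rope basket back at the start); 0 rangers + 4 poachers across (rope basket there); 0 rangers + 4 poachers across (rope basket back at the start); 0 rangers + 5 poachers across (rope basket there); 0 rangers + 5 poachers across (rope basket back at the start); 0 rangers + 6 poachers across (rope basket there); 1 ranger + 1 poacher across (rope basket there); 1 ranger + 1 poacher across (rope basket back at the start); 2 rangers + 2 poachers across (rope basket there); 2 rangers + 2 poachers across (rope basket back at the start); 3 rangers + 3 poachers across (rope basket there). So no valid plan exists.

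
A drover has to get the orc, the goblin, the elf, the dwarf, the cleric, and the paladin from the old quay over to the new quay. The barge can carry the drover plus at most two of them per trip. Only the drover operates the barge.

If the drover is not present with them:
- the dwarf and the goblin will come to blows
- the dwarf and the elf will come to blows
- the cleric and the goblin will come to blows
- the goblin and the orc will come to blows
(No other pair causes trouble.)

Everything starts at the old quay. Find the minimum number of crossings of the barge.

Counting alone: the drover can take at most 2 across per trip to the new quay, so moving all 6 needs at least 3 loaded trips out, with a return between consecutive ones — at least 5 crossings.
The safety rule pushes this higher. Following every safe sequence of crossings, the most of the 6 that can be at the new quay as the barge arrives there on crossing 5 is 5 — never all 6.
So no plan with fewer than 7 crossings exists, and this one achieves 7:
1. Drover goes to the new quay with the elf and the goblin.  [the old quay: the cleric, the dwarf, the orc, the paladin | the new quay: the elf, the goblin]
2. Drover goes back to the old quay alone.  [the old quay: the cleric, the dwarf, the orc, the paladin | the new quay: the elf, the goblin]
3. Drover goes to the new quay with the paladin.  [the old quay: the cleric, the dwarf, the orc | the new quay: the elf, the goblin, the paladin]
4. Drover goes back to the old quay alone.  [the old quay: the cleric, the dwarf, the orc | the new quay: the elf, the goblin, the paladin]
5. Drover goes to the new quay with the cleric and the orc.  [the old quay: the dwarf | the new quay: the cleric, the elf, the goblin, the orc, the paladin]
6. Drover goes back to the old quay with the goblin.  [the old quay: the dwarf, the goblin | the new quay: the cleric, the elf, the orc, the paladin]
7. Drover goes to the new quay with the dwarf and the goblin.  [the old quay: — | the new quay: the cleric, the dwarf, the elf, the goblin, the orc, the paladin]

7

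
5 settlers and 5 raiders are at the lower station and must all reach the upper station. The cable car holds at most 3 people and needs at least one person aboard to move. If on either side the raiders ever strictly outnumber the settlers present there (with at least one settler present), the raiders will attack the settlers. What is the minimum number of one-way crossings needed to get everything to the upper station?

11

Counting alone: each trip to the upper station takes at most 3 across and each return brings at least 1 back, so after t trips out (and t−1 returns) at most 3t − (t−1) of the 10 are across; that first reaches 10 at t = 5, so at least 9 crossings are needed.
The safety rule pushes this higher. Following every safe sequence of crossings, the most of the 10 that can be at the upper station as the cable car arrives there on crossing 9 is 9 — never all 10.
So no plan with fewer than 11 crossings exists, and this one achieves 11:
1. 2 raiders → the upper station.  (the lower station: 5S 3R; the upper station: 0S 2R)
2. 1 raider ← the lower station.  (the lower station: 5S 4R; the upper station: 0S 1R)
3. 3 raiders → the upper station.  (the lower station: 5S 1R; the upper station: 0S 4R)
4. 1 raider ← the lower station.  (the lower station: 5S 2R; the upper station: 0S 3R)
5. 3 settlers → the upper station.  (the lower station: 2S 2R; the upper station: 3S 3R)
6. 1 settler and 1 raider ← the lower station.  (the lower station: 3S 3R; the upper station: 2S 2R)
7. 3 settlers → the upper station.  (the lower station: 0S 3R; the upper station: 5S 2R)
8. 1 raider ← the lower station.  (the lower station: 0S 4R; the upper station: 5S 1R)
9. 2 raiders → the upper station.  (the lower station: 0S 2R; the upper station: 5S 3R)
10. 1 raider ← the lower station.  (the lower station: 0S 3R; the upper station: 5S 2R)
11. 3 raiders → the upper station.  (the lower station: 0S 0R; the upper station: 5S 5R)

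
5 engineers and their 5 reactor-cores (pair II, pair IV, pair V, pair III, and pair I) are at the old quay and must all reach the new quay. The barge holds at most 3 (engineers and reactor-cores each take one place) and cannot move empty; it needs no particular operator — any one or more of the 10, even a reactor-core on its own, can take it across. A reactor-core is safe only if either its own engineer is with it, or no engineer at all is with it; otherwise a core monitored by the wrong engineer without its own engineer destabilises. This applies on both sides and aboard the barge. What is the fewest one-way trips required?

11

Counting alone: each trip to the new quay takes at most 3 across and each return brings at least 1 back, so after t trips out (and t−1 returns) at most 3t − (t−1) of the 10 are across; that first reaches 10 at t = 5, so at least 9 crossings are needed.
The safety rule pushes this higher. Following every safe sequence of crossings, the most of the 10 that can be at the new quay as the barge arrives there on crossing 9 is 9 — never all 10.
So no plan with fewer than 11 crossings exists, and this one achieves 11:
1. engineer II and reactor-core II cross → the new quay.
2. engineer II crosses ← the old quay.
3. reactor-core III, reactor-core IV, and reactor-core V cross → the new quay.
4. reactor-core II crosses ← the old quay.
5. engineer III, engineer IV, and engineer V cross → the new quay.
6. engineer IV and reactor-core IV cross ← the old quay.
7. engineer I, engineer II, and engineer IV cross → the new quay.
8. reactor-core V crosses ← the old quay.
9. reactor-core II and reactor-core IV cross → the new quay.
10. reactor-core II crosses ← the old quay.
11. reactor-core I, reactor-core II, and reactor-core V cross → the new quay.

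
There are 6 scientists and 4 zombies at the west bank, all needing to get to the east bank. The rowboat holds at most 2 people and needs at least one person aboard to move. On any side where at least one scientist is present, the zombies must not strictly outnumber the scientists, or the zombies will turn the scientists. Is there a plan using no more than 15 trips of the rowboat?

No

Counting alone: each trip to the east bank takes at most 2 across and each return brings at least 1 back, so after t trips out (and t−1 returns) at most 2t − (t−1) of the 10 are across; that first reaches 10 at t = 9, so at least 17 crossings are needed.
Since 15 < 17, 15 crossings cannot be enough. (The shortest complete plan in fact takes 17:)
1. 2 zombies → the east bank.  (the west bank: 6S 2Z; the east bank: 0S 2Z)
2. 1 zombie ← the west bank.  (the west bank: 6S 3Z; the east bank: 0S 1Z)
3. 2 zombies → the east bank.  (the west bank: 6S 1Z; the east bank: 0S 3Z)
4. 1 zombie ← the west bank.  (the west bank: 6S 2Z; the east bank: 0S 2Z)
5. 2 scientists → the east bank.  (the west bank: 4S 2Z; the east bank: 2S 2Z)
6. 1 zombie ← the west bank.  (the west bank: 4S 3Z; the east bank: 2S 1Z)
7. 1 scientist and 1 zombie → the east bank.  (the west bank: 3S 2Z; the east bank: 3S 2Z)
8. 1 zombie ← the west bank.  (the west bank: 3S 3Z; the east bank: 3S 1Z)
9. 2 zombies → the east bank.  (the west bank: 3S 1Z; the east bank: 3S 3Z)
10. 1 zombie ← the west bank.  (the west bank: 3S 2Z; the east bank: 3S 2Z)
11. 1 scientist and 1 zombie → the east bank.  (the west bank: 2S 1Z; the east bank: 4S 3Z)
12. 1 zombie ← the west bank.  (the west bank: 2S 2Z; the east bank: 4S 2Z)
13. 2 zombies → the east bank.  (the west bank: 2S 0Z; the east bank: 4S 4Z)
14. 1 zombie ← the west bank.  (the west bank: 2S 1Z; the east bank: 4S 3Z)
15. 1 scientist and 1 zombie → the east bank.  (the west bank: 1S 0Z; the east bank: 5S 4Z)
16. 1 zombie ← the west bank.  (the west bank: 1S 1Z; the east bank: 5S 3Z)
17. 1 scientist and 1 zombie → the east bank.  (the west bank: 0S 0Z; the east bank: 6S 4Z)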